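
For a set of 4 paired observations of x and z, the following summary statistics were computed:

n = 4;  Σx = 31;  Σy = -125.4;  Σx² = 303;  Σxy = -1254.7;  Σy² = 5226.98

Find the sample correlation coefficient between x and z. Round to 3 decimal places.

Sxx = Σx² − (Σx)²/n = 303 − 240.25 = 62.75
Sxy = Σxy − (Σx)(Σy)/n = -1254.7 − (-971.85) = -282.85
Syy = Σy² − (Σy)²/n = 5226.98 − 3931.29 = 1295.69
r = Sxy/√(Sxx·Syy) = -282.85/√(81304.5475) = -282.85/285.139523 = -0.991971

-0.992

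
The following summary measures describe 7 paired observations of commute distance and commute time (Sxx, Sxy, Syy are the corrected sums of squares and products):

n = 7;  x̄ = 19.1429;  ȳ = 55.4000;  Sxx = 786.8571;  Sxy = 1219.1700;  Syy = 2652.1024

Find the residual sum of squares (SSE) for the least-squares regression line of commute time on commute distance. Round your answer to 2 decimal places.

763.10

b = Sxy/Sxx = 1219.17/786.8571 = 1.549417
SSE = Syy − b·Sxy = 2652.1024 − 1.549417·1219.17 = 763.099316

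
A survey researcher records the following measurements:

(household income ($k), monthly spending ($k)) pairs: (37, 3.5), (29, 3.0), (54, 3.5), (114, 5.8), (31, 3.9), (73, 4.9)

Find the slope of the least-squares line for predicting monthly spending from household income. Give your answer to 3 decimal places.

n = 6, Σx = 338, Σy = 24.6, Σxy = 1545.3, Σx² = 24412
Sxx = Σx² − (Σx)²/n = 24412 − 19040.666667 = 5371.333333
Sxy = Σxy − (Σx)(Σy)/n = 1545.3 − 1385.8 = 159.5
b = Sxy/Sxx = 159.5/5371.333333 = 0.029695

0.030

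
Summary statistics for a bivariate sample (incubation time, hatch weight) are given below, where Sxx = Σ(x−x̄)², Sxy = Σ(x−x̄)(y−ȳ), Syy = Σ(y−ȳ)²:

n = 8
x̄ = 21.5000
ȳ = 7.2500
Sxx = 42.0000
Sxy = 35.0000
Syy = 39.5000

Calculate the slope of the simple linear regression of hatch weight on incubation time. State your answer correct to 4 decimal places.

0.8333

b = Sxy/Sxx = 35/42 = 0.833333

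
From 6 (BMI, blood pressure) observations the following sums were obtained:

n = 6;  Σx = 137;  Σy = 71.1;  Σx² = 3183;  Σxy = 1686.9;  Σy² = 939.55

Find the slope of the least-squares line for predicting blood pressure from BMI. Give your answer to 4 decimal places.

1.1571

Sxx = Σx² − (Σx)²/n = 3183 − 3128.166667 = 54.833333
Sxy = Σxy − (Σx)(Σy)/n = 1686.9 − 1623.45 = 63.45
b = Sxy/Sxx = 63.45/54.833333 = 1.157143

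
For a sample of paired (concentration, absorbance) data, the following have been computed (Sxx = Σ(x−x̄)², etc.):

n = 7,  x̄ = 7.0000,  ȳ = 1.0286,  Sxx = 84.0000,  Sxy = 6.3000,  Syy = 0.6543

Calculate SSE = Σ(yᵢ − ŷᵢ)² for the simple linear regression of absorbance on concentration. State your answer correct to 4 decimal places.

0.1818

b = Sxy/Sxx = 6.3/84 = 0.075
SSE = Syy − b·Sxy = 0.6543 − 0.075·6.3 = 0.1818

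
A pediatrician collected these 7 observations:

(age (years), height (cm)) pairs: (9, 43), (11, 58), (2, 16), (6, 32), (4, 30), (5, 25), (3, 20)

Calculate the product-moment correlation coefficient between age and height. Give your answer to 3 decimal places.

0.973

n = 7, Σx = 40, Σy = 224, Σxy = 1554, Σx² = 292, Σy² = 8418
Sxx = Σx² − (Σx)²/n = 292 − 228.571429 = 63.428571
Sxy = Σxy − (Σx)(Σy)/n = 1554 − 1280 = 274
Syy = Σy² − (Σy)²/n = 8418 − 7168 = 1250
r = Sxy/√(Sxx·Syy) = 274/√(79285.714286) = 274/281.577191 = 0.973090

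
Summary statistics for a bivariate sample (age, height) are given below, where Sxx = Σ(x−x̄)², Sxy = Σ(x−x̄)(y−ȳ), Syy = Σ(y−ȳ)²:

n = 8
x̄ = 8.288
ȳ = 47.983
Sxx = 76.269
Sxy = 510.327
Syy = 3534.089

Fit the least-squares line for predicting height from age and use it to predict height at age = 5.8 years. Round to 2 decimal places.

b = Sxy/Sxx = 510.327/76.269 = 6.691146
a = ȳ − b·x̄ = 47.983 − 6.691146·8.288 = -7.473216
ŷ(5.8) = a + b·5.8 = -7.473216 + 6.691146·5.8 = 31.335429

31.34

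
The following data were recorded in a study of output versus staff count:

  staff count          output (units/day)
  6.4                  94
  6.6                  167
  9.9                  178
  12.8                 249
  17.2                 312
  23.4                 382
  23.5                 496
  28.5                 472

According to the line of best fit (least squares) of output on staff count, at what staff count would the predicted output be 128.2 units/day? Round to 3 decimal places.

6.224

n = 8, Σx = 128.3, Σy = 2350, Σxy = 46066.4, Σx² = 2554.27
Sxx = Σx² − (Σx)²/n = 2554.27 − 2057.61125 = 496.65875
Sxy = Σxy − (Σx)(Σy)/n = 46066.4 − 37688.125 = 8378.275
b = Sxy/Sxx = 8378.275/496.65875 = 16.869279
a = ȳ − b·x̄ = 293.75 − 16.869279·16.0375 = 23.208939
Set a + b·x = 128.2: x = (128.2 − 23.208939) / 16.869279 = 6.223803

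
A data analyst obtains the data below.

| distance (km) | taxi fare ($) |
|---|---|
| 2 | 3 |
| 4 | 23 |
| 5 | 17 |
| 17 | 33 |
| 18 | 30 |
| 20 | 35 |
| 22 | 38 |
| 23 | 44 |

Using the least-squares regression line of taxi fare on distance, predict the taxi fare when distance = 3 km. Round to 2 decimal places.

12.76

n = 8, Σx = 111, Σy = 223, Σxy = 3832, Σx² = 2071
Sxx = Σx² − (Σx)²/n = 2071 − 1540.125 = 530.875
Sxy = Σxy − (Σx)(Σy)/n = 3832 − 3094.125 = 737.875
b = Sxy/Sxx = 737.875/530.875 = 1.389922
a = ȳ − b·x̄ = 27.875 − 1.389922·13.875 = 8.589828
ŷ(3) = a + b·3 = 8.589828 + 1.389922·3 = 12.759595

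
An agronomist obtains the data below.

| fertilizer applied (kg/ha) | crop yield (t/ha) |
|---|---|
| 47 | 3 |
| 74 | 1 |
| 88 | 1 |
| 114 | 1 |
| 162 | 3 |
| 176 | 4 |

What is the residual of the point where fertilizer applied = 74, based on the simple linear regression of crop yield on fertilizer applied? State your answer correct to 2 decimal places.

n = 6, Σx = 661, Σy = 13, Σxy = 1607, Σx² = 85645
Sxx = Σx² − (Σx)²/n = 85645 − 72820.166667 = 12824.833333
Sxy = Σxy − (Σx)(Σy)/n = 1607 − 1432.166667 = 174.833333
b = Sxy/Sxx = 174.833333/12824.833333 = 0.013632
a = ȳ − b·x̄ = 2.166667 − 0.013632·110.166667 = 0.664830
ŷ(74) = 0.664830 + 0.013632·74 = 1.673628
residual = y − ŷ = 1 − 1.673628 = -0.673628

-0.67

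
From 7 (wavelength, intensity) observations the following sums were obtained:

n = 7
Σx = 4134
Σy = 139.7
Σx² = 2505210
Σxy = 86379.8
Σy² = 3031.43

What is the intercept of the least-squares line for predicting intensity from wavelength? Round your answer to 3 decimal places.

-15.937

Sxx = Σx² − (Σx)²/n = 2505210 − 2441422.285714 = 63787.714286
Sxy = Σxy − (Σx)(Σy)/n = 86379.8 − 82502.828571 = 3876.971429
b = Sxy/Sxx = 3876.971429/63787.714286 = 0.060779
a = ȳ − b·x̄ = 19.957143 − 0.060779·590.571429 = -15.937364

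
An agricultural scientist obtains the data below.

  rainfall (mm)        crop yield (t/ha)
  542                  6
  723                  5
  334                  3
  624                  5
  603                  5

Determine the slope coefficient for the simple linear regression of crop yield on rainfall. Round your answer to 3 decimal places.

0.005

n = 5, Σx = 2826, Σy = 24, Σxy = 14004, Σx² = 1681034
Sxx = Σx² − (Σx)²/n = 1681034 − 1597255.2 = 83778.8
Sxy = Σxy − (Σx)(Σy)/n = 14004 − 13564.8 = 439.2
b = Sxy/Sxx = 439.2/83778.8 = 0.005242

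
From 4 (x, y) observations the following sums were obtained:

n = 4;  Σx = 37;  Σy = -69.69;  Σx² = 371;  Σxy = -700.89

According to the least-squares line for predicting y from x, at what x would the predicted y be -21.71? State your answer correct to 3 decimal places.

11.441

Sxx = Σx² − (Σx)²/n = 371 − 342.25 = 28.75
Sxy = Σxy − (Σx)(Σy)/n = -700.89 − (-644.6325) = -56.2575
b = Sxy/Sxx = -56.2575/28.75 = -1.956783
a = ȳ − b·x̄ = -17.4225 − (-1.956783)·9.25 = 0.677739
Set a + b·x = -21.71: x = (-21.71 − 0.677739) / (-1.956783) = 11.441097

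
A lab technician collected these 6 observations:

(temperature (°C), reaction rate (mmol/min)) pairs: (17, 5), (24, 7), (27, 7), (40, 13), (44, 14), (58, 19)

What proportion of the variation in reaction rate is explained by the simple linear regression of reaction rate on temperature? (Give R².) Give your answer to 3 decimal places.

n = 6, Σx = 210, Σy = 65, Σxy = 2680, Σx² = 8494, Σy² = 849
Sxx = Σx² − (Σx)²/n = 8494 − 7350 = 1144
Sxy = Σxy − (Σx)(Σy)/n = 2680 − 2275 = 405
Syy = Σy² − (Σy)²/n = 849 − 704.166667 = 144.833333
R² = Sxy²/(Sxx·Syy) = (405)²/(1144·144.833333) = 0.989955

0.990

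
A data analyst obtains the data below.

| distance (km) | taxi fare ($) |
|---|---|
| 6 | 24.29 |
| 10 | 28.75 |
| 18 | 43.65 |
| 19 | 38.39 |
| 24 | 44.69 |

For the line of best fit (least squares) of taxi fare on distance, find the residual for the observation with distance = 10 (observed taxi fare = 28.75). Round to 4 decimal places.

n = 5, Σx = 77, Σy = 179.77, Σxy = 3020.91, Σx² = 1397
Sxx = Σx² − (Σx)²/n = 1397 − 1185.8 = 211.2
Sxy = Σxy − (Σx)(Σy)/n = 3020.91 − 2768.458 = 252.452
b = Sxy/Sxx = 252.452/211.2 = 1.195322
a = ȳ − b·x̄ = 35.954 − 1.195322·15.4 = 17.546042
ŷ(10) = 17.546042 + 1.195322·10 = 29.499261
residual = y − ŷ = 28.75 − 29.499261 = -0.749261

-0.7493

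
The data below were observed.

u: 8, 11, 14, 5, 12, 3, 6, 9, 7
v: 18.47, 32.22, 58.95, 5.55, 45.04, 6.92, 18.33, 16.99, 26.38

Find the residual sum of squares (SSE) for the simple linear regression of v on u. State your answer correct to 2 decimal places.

n = 9, Σx = 75, Σy = 228.85, Σxy = 2364.02, Σx² = 725, Σy² = 8282.2157
Sxx = Σx² − (Σx)²/n = 725 − 625 = 100
Sxy = Σxy − (Σx)(Σy)/n = 2364.02 − 1907.083333 = 456.936667
Syy = Σy² − (Σy)²/n = 8282.2157 − 5819.146944 = 2463.068756
b = Sxy/Sxx = 456.936667/100 = 4.569367
SSE = Syy − b·Sxy = 2463.068756 − 4.569367·456.936667 = 375.157582

375.16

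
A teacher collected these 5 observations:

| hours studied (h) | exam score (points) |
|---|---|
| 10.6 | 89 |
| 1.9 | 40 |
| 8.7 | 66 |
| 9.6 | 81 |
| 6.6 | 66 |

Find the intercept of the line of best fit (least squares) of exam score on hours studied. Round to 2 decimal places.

29.35

n = 5, Σx = 37.4, Σy = 342, Σxy = 2806.8, Σx² = 327.38
Sxx = Σx² − (Σx)²/n = 327.38 − 279.752 = 47.628
Sxy = Σxy − (Σx)(Σy)/n = 2806.8 − 2558.16 = 248.64
b = Sxy/Sxx = 248.64/47.628 = 5.220459
a = ȳ − b·x̄ = 68.4 − 5.220459·7.48 = 29.350970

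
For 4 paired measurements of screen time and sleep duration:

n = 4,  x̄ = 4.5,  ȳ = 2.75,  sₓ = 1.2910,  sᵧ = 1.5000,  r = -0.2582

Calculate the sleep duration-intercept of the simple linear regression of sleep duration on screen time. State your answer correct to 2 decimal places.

4.10

b = r · sᵧ/sₓ = -0.2582 · 1.5/1.291 = -0.3
a = ȳ − b·x̄ = 2.75 − (-0.3)·4.5 = 4.1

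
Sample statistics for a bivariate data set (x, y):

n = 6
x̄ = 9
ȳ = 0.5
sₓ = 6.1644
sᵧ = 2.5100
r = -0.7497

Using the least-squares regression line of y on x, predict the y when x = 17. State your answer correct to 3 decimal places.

-1.942

b = r · sᵧ/sₓ = -0.7497 · 2.51/6.1644 = -0.305260
a = ȳ − b·x̄ = 0.5 − (-0.305260)·9 = 3.247343
ŷ(17) = a + b·17 = 3.247343 + (-0.305260)·17 = -1.942083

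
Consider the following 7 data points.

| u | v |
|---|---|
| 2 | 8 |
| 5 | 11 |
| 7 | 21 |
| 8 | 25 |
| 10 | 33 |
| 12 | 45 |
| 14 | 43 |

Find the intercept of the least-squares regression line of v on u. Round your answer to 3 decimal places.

n = 7, Σx = 58, Σy = 186, Σxy = 1890, Σx² = 582
Sxx = Σx² − (Σx)²/n = 582 − 480.571429 = 101.428571
Sxy = Σxy − (Σx)(Σy)/n = 1890 − 1541.142857 = 348.857143
b = Sxy/Sxx = 348.857143/101.428571 = 3.439437
a = ȳ − b·x̄ = 26.571429 − 3.439437·8.285714 = -1.926761

-1.927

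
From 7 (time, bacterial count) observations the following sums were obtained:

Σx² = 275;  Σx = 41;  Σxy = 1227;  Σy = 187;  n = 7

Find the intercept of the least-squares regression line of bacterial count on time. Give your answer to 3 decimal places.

4.582

Sxx = Σx² − (Σx)²/n = 275 − 240.142857 = 34.857143
Sxy = Σxy − (Σx)(Σy)/n = 1227 − 1095.285714 = 131.714286
b = Sxy/Sxx = 131.714286/34.857143 = 3.778689
a = ȳ − b·x̄ = 26.714286 − 3.778689·5.857143 = 4.581967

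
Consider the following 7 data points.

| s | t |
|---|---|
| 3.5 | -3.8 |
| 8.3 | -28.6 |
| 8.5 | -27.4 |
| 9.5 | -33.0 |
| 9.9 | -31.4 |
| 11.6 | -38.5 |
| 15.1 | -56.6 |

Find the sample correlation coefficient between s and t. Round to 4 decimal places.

-0.9938

n = 7, Σx = 66.4, Σy = -219.3, Σxy = -2409.2, Σx² = 704.22, Σy² = 8343.93
Sxx = Σx² − (Σx)²/n = 704.22 − 629.851429 = 74.368571
Sxy = Σxy − (Σx)(Σy)/n = -2409.2 − (-2080.217143) = -328.982857
Syy = Σy² − (Σy)²/n = 8343.93 − 6870.355714 = 1473.574286
r = Sxy/√(Sxx·Syy) = -328.982857/√(109587.614522) = -328.982857/331.040201 = -0.993785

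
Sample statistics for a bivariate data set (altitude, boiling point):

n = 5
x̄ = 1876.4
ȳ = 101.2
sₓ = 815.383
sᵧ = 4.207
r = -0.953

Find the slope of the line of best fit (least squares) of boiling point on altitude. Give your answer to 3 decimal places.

-0.005

b = r · sᵧ/sₓ = -0.953 · 4.207/815.383 = -0.004917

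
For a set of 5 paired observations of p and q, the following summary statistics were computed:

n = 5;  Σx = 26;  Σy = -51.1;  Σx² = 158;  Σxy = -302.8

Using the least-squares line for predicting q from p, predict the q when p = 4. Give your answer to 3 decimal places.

-8.268

Sxx = Σx² − (Σx)²/n = 158 − 135.2 = 22.8
Sxy = Σxy − (Σx)(Σy)/n = -302.8 − (-265.72) = -37.08
b = Sxy/Sxx = -37.08/22.8 = -1.626316
a = ȳ − b·x̄ = -10.22 − (-1.626316)·5.2 = -1.763158
ŷ(4) = a + b·4 = -1.763158 + (-1.626316)·4 = -8.268421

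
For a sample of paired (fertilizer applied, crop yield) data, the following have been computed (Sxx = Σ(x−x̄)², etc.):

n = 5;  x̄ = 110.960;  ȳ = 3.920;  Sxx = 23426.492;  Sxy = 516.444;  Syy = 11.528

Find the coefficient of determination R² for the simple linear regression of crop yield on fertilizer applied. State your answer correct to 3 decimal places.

R² = Sxy²/(Sxx·Syy) = (516.444)²/(23426.492·11.528) = 0.987609

0.988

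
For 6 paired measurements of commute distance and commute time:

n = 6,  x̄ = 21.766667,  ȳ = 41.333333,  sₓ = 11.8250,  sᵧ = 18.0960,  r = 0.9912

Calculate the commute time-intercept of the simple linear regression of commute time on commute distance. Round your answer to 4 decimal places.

b = r · sᵧ/sₓ = 0.9912 · 18.096/11.825 = 1.516850
a = ȳ − b·x̄ = 41.333333 − 1.516850·21.766667 = 8.316557

8.3166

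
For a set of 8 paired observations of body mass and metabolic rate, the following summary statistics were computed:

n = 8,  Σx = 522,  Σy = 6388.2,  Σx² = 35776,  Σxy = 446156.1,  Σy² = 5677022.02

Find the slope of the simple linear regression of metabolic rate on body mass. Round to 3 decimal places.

17.095

Sxx = Σx² − (Σx)²/n = 35776 − 34060.5 = 1715.5
Sxy = Σxy − (Σx)(Σy)/n = 446156.1 − 416830.05 = 29326.05
b = Sxy/Sxx = 29326.05/1715.5 = 17.094754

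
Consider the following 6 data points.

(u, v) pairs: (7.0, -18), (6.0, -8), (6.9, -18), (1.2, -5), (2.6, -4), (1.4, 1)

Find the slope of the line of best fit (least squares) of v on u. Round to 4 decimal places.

-2.5330

n = 6, Σx = 25.1, Σy = -52, Σxy = -313.2, Σx² = 142.77
Sxx = Σx² − (Σx)²/n = 142.77 − 105.001667 = 37.768333
Sxy = Σxy − (Σx)(Σy)/n = -313.2 − (-217.533333) = -95.666667
b = Sxy/Sxx = -95.666667/37.768333 = -2.532986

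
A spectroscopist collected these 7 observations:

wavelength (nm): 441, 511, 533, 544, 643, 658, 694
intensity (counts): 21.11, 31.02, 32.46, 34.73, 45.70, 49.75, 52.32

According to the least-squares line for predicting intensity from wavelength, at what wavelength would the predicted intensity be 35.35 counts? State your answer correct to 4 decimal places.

552.1986

n = 7, Σx = 4024, Σy = 267.09, Σxy = 159785.71, Σx² = 2363676
Sxx = Σx² − (Σx)²/n = 2363676 − 2313225.142857 = 50450.857143
Sxy = Σxy − (Σx)(Σy)/n = 159785.71 − 153538.594286 = 6247.115714
b = Sxy/Sxx = 6247.115714/50450.857143 = 0.123826
a = ȳ − b·x̄ = 38.155714 − 0.123826·574.857143 = -33.026408
Set a + b·x = 35.35: x = (35.35 − (-33.026408)) / 0.123826 = 552.198576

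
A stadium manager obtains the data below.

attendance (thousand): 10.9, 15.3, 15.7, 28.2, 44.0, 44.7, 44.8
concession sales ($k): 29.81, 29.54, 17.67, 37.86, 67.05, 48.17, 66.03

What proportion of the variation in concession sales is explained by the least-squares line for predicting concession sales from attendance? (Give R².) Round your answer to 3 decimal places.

0.809

n = 7, Σx = 203.6, Σy = 296.13, Σxy = 10183.505, Σx² = 7335.76, Σy² = 14682.8685
Sxx = Σx² − (Σx)²/n = 7335.76 − 5921.851429 = 1413.908571
Sxy = Σxy − (Σx)(Σy)/n = 10183.505 − 8613.152571 = 1570.352429
Syy = Σy² − (Σy)²/n = 14682.8685 − 12527.568129 = 2155.300371
R² = Sxy²/(Sxx·Syy) = (1570.352429)²/(1413.908571·2155.300371) = 0.809217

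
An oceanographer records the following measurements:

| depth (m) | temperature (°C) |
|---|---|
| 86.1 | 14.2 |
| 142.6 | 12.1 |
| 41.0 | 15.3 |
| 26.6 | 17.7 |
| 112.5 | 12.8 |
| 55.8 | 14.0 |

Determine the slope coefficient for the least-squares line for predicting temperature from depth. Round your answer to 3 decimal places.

n = 6, Σx = 464.6, Σy = 86.1, Σxy = 6267.4, Σx² = 45906.42
Sxx = Σx² − (Σx)²/n = 45906.42 − 35975.526667 = 9930.893333
Sxy = Σxy − (Σx)(Σy)/n = 6267.4 − 6667.01 = -399.61
b = Sxy/Sxx = -399.61/9930.893333 = -0.040239

-0.040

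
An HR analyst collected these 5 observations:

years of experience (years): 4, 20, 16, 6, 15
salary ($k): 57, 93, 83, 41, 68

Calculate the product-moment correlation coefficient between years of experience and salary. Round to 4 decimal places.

0.8997

n = 5, Σx = 61, Σy = 342, Σxy = 4682, Σx² = 933, Σy² = 25092
Sxx = Σx² − (Σx)²/n = 933 − 744.2 = 188.8
Sxy = Σxy − (Σx)(Σy)/n = 4682 − 4172.4 = 509.6
Syy = Σy² − (Σy)²/n = 25092 − 23392.8 = 1699.2
r = Sxy/√(Sxx·Syy) = 509.6/√(320808.96) = 509.6/566.400000 = 0.899718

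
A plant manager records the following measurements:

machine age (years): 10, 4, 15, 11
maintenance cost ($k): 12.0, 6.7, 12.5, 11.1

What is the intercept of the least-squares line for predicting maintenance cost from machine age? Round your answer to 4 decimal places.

5.1879

n = 4, Σx = 40, Σy = 42.3, Σxy = 456.4, Σx² = 462
Sxx = Σx² − (Σx)²/n = 462 − 400 = 62
Sxy = Σxy − (Σx)(Σy)/n = 456.4 − 423 = 33.4
b = Sxy/Sxx = 33.4/62 = 0.538710
a = ȳ − b·x̄ = 10.575 − 0.538710·10 = 5.187903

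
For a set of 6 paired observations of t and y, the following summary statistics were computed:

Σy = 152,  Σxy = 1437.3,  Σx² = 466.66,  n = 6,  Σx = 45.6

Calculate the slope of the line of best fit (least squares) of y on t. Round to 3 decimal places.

Sxx = Σx² − (Σx)²/n = 466.66 − 346.56 = 120.1
Sxy = Σxy − (Σx)(Σy)/n = 1437.3 − 1155.2 = 282.1
b = Sxy/Sxx = 282.1/120.1 = 2.348876

2.349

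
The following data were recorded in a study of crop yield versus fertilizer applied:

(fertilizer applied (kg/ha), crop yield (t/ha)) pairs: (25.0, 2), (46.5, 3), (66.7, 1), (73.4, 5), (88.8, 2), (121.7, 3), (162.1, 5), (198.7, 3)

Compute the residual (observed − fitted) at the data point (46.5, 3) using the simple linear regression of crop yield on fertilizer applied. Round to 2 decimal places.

0.47

n = 8, Σx = 782.9, Σy = 24, Σxy = 2572.5, Σx² = 101078.13
Sxx = Σx² − (Σx)²/n = 101078.13 − 76616.55125 = 24461.57875
Sxy = Σxy − (Σx)(Σy)/n = 2572.5 − 2348.7 = 223.8
b = Sxy/Sxx = 223.8/24461.57875 = 0.009149
a = ȳ − b·x̄ = 3 − 0.009149·97.8625 = 2.104652
ŷ(46.5) = 2.104652 + 0.009149·46.5 = 2.530082
residual = y − ŷ = 3 − 2.530082 = 0.469918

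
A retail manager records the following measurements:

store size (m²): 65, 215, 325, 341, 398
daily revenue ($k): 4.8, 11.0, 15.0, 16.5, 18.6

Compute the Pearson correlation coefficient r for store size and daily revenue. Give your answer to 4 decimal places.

n = 5, Σx = 1344, Σy = 65.9, Σxy = 20581.3, Σx² = 430760, Σy² = 987.25
Sxx = Σx² − (Σx)²/n = 430760 − 361267.2 = 69492.8
Sxy = Σxy − (Σx)(Σy)/n = 20581.3 − 17713.92 = 2867.38
Syy = Σy² − (Σy)²/n = 987.25 − 868.562 = 118.688
r = Sxy/√(Sxx·Syy) = 2867.38/√(8247961.4464) = 2867.38/2871.926435 = 0.998417

0.9984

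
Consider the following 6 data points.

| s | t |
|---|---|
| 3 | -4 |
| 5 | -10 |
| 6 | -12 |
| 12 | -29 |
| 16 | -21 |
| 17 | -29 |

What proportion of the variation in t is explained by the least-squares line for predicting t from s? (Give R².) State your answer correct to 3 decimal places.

0.795

n = 6, Σx = 59, Σy = -105, Σxy = -1311, Σx² = 759, Σy² = 2383
Sxx = Σx² − (Σx)²/n = 759 − 580.166667 = 178.833333
Sxy = Σxy − (Σx)(Σy)/n = -1311 − (-1032.5) = -278.5
Syy = Σy² − (Σy)²/n = 2383 − 1837.5 = 545.5
R² = Sxy²/(Sxx·Syy) = (-278.5)²/(178.833333·545.5) = 0.795073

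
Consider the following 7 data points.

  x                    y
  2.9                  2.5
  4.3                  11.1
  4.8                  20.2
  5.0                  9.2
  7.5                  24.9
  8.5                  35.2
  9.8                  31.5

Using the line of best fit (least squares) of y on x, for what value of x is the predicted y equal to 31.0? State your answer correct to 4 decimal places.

8.7370

n = 7, Σx = 42.8, Σy = 134.6, Σxy = 992.59, Σx² = 299.48
Sxx = Σx² − (Σx)²/n = 299.48 − 261.691429 = 37.788571
Sxy = Σxy − (Σx)(Σy)/n = 992.59 − 822.982857 = 169.607143
b = Sxy/Sxx = 169.607143/37.788571 = 4.488318
a = ȳ − b·x̄ = 19.228571 − 4.488318·6.114286 = -8.214290
Set a + b·x = 31.0: x = (31.0 − (-8.214290)) / 4.488318 = 8.736967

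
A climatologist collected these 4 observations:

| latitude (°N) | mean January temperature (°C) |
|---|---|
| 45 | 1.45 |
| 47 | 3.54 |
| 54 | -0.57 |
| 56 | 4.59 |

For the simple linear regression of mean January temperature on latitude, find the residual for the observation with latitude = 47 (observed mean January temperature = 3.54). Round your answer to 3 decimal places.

n = 4, Σx = 202, Σy = 9.01, Σxy = 457.89, Σx² = 10286
Sxx = Σx² − (Σx)²/n = 10286 − 10201 = 85
Sxy = Σxy − (Σx)(Σy)/n = 457.89 − 455.005 = 2.885
b = Sxy/Sxx = 2.885/85 = 0.033941
a = ȳ − b·x̄ = 2.2525 − 0.033941·50.5 = 0.538471
ŷ(47) = 0.538471 + 0.033941·47 = 2.133706
residual = y − ŷ = 3.54 − 2.133706 = 1.406294

1.406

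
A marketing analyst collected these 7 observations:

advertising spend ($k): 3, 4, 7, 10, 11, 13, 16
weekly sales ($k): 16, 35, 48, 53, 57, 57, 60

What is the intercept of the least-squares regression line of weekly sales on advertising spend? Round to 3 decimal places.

19.356

n = 7, Σx = 64, Σy = 326, Σxy = 3382, Σx² = 720
Sxx = Σx² − (Σx)²/n = 720 − 585.142857 = 134.857143
Sxy = Σxy − (Σx)(Σy)/n = 3382 − 2980.571429 = 401.428571
b = Sxy/Sxx = 401.428571/134.857143 = 2.976695
a = ȳ − b·x̄ = 46.571429 − 2.976695·9.142857 = 19.355932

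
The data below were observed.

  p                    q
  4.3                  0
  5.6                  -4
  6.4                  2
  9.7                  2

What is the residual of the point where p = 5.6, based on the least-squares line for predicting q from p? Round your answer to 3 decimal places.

-3.445

n = 4, Σx = 26, Σy = 0, Σxy = 9.8, Σx² = 184.9
Sxx = Σx² − (Σx)²/n = 184.9 − 169 = 15.9
Sxy = Σxy − (Σx)(Σy)/n = 9.8 − 0 = 9.8
b = Sxy/Sxx = 9.8/15.9 = 0.616352
a = ȳ − b·x̄ = 0 − 0.616352·6.5 = -4.006289
ŷ(5.6) = -4.006289 + 0.616352·5.6 = -0.554717
residual = y − ŷ = -4 − (-0.554717) = -3.445283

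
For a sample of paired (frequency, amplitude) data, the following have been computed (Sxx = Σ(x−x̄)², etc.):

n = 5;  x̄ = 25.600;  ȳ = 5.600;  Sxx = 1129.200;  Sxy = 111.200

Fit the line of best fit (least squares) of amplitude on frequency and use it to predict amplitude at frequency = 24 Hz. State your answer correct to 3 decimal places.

b = Sxy/Sxx = 111.2/1129.2 = 0.098477
a = ȳ − b·x̄ = 5.6 − 0.098477·25.6 = 3.078994
ŷ(24) = a + b·24 = 3.078994 + 0.098477·24 = 5.442437

5.442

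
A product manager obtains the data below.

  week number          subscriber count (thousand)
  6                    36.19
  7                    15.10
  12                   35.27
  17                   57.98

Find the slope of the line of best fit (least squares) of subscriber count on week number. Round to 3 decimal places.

n = 4, Σx = 42, Σy = 144.54, Σxy = 1731.74, Σx² = 518
Sxx = Σx² − (Σx)²/n = 518 − 441 = 77
Sxy = Σxy − (Σx)(Σy)/n = 1731.74 − 1517.67 = 214.07
b = Sxy/Sxx = 214.07/77 = 2.780130

2.780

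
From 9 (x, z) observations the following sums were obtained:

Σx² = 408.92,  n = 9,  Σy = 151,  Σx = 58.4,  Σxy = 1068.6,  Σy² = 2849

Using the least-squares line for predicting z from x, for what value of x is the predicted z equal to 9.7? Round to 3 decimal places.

Sxx = Σx² − (Σx)²/n = 408.92 − 378.951111 = 29.968889
Sxy = Σxy − (Σx)(Σy)/n = 1068.6 − 979.822222 = 88.777778
b = Sxy/Sxx = 88.777778/29.968889 = 2.962331
a = ȳ − b·x̄ = 16.777778 − 2.962331·6.488889 = -2.444461
Set a + b·x = 9.7: x = (9.7 − (-2.444461)) / 2.962331 = 4.099630

4.100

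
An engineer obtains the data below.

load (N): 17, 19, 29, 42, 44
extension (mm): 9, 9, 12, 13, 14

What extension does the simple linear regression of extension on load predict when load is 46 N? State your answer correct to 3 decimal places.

14.220

n = 5, Σx = 151, Σy = 57, Σxy = 1834, Σx² = 5191
Sxx = Σx² − (Σx)²/n = 5191 − 4560.2 = 630.8
Sxy = Σxy − (Σx)(Σy)/n = 1834 − 1721.4 = 112.6
b = Sxy/Sxx = 112.6/630.8 = 0.178503
a = ȳ − b·x̄ = 11.4 − 0.178503·30.2 = 6.009195
ŷ(46) = a + b·46 = 6.009195 + 0.178503·46 = 14.220355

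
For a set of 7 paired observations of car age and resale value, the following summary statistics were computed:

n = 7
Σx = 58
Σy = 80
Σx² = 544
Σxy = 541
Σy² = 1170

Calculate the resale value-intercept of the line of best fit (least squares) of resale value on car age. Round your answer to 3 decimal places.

Sxx = Σx² − (Σx)²/n = 544 − 480.571429 = 63.428571
Sxy = Σxy − (Σx)(Σy)/n = 541 − 662.857143 = -121.857143
b = Sxy/Sxx = -121.857143/63.428571 = -1.921171
a = ȳ − b·x̄ = 11.428571 − (-1.921171)·8.285714 = 27.346847

27.347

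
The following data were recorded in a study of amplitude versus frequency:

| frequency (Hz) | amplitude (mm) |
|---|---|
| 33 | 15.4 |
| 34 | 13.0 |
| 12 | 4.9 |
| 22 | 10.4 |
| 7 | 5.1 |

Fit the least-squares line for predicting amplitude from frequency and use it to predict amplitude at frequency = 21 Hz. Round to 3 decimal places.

n = 5, Σx = 108, Σy = 48.8, Σxy = 1273.5, Σx² = 2922
Sxx = Σx² − (Σx)²/n = 2922 − 2332.8 = 589.2
Sxy = Σxy − (Σx)(Σy)/n = 1273.5 − 1054.08 = 219.42
b = Sxy/Sxx = 219.42/589.2 = 0.372403
a = ȳ − b·x̄ = 9.76 − 0.372403·21.6 = 1.716090
ŷ(21) = a + b·21 = 1.716090 + 0.372403·21 = 9.536558

9.537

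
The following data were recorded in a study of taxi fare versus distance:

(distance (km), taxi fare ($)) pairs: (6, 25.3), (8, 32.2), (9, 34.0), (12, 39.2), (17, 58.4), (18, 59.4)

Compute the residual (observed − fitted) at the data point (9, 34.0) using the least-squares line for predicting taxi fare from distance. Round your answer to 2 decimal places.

0.25

n = 6, Σx = 70, Σy = 248.5, Σxy = 3247.8, Σx² = 938
Sxx = Σx² − (Σx)²/n = 938 − 816.666667 = 121.333333
Sxy = Σxy − (Σx)(Σy)/n = 3247.8 − 2899.166667 = 348.633333
b = Sxy/Sxx = 348.633333/121.333333 = 2.873352
a = ȳ − b·x̄ = 41.416667 − 2.873352·11.666667 = 7.894231
ŷ(9) = 7.894231 + 2.873352·9 = 33.754396
residual = y − ŷ = 34.0 − 33.754396 = 0.245604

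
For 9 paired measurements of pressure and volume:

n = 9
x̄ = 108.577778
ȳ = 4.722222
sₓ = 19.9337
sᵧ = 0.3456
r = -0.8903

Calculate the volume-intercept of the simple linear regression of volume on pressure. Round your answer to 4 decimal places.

b = r · sᵧ/sₓ = -0.8903 · 0.3456/19.9337 = -0.015436
a = ȳ − b·x̄ = 4.722222 − (-0.015436)·108.577778 = 6.398180

6.3982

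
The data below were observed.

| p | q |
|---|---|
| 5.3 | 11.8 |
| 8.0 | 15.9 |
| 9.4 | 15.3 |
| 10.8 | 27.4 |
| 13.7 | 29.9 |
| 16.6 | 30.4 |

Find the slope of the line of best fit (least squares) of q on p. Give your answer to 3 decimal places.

1.879

n = 6, Σx = 63.8, Σy = 130.7, Σxy = 1543.75, Σx² = 760.34
Sxx = Σx² − (Σx)²/n = 760.34 − 678.406667 = 81.933333
Sxy = Σxy − (Σx)(Σy)/n = 1543.75 − 1389.776667 = 153.973333
b = Sxy/Sxx = 153.973333/81.933333 = 1.879251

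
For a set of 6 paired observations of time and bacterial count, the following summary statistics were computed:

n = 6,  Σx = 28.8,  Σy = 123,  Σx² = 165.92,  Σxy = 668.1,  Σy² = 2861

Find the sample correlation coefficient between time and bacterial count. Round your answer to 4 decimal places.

0.8015

Sxx = Σx² − (Σx)²/n = 165.92 − 138.24 = 27.68
Sxy = Σxy − (Σx)(Σy)/n = 668.1 − 590.4 = 77.7
Syy = Σy² − (Σy)²/n = 2861 − 2521.5 = 339.5
r = Sxy/√(Sxx·Syy) = 77.7/√(9397.36) = 77.7/96.939981 = 0.801527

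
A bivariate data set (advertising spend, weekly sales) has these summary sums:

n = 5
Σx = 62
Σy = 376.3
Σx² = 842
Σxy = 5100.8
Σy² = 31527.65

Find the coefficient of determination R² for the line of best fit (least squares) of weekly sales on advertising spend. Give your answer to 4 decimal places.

Sxx = Σx² − (Σx)²/n = 842 − 768.8 = 73.2
Sxy = Σxy − (Σx)(Σy)/n = 5100.8 − 4666.12 = 434.68
Syy = Σy² − (Σy)²/n = 31527.65 − 28320.338 = 3207.312
R² = Sxy²/(Sxx·Syy) = (434.68)²/(73.2·3207.312) = 0.804798

0.8048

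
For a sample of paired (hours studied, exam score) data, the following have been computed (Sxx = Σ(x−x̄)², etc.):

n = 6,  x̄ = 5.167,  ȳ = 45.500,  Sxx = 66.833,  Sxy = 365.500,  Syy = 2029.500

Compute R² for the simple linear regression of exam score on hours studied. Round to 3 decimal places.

R² = Sxy²/(Sxx·Syy) = (365.5)²/(66.833·2029.5) = 0.984906

0.985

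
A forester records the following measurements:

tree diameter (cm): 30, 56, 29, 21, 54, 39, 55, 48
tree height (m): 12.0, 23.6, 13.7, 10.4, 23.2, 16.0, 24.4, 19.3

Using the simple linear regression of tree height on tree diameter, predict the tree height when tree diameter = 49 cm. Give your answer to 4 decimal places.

n = 8, Σx = 332, Σy = 142.6, Σxy = 6442.5, Σx² = 15084
Sxx = Σx² − (Σx)²/n = 15084 − 13778 = 1306
Sxy = Σxy − (Σx)(Σy)/n = 6442.5 − 5917.9 = 524.6
b = Sxy/Sxx = 524.6/1306 = 0.401685
a = ȳ − b·x̄ = 17.825 − 0.401685·41.5 = 1.155092
ŷ(49) = a + b·49 = 1.155092 + 0.401685·49 = 20.837634

20.8376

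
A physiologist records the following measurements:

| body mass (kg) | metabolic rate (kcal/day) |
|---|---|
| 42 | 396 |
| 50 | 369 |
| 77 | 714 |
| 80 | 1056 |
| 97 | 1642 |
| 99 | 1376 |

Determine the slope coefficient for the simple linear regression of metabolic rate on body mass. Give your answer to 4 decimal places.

n = 6, Σx = 445, Σy = 5553, Σxy = 470038, Σx² = 35803
Sxx = Σx² − (Σx)²/n = 35803 − 33004.166667 = 2798.833333
Sxy = Σxy − (Σx)(Σy)/n = 470038 − 411847.5 = 58190.5
b = Sxy/Sxx = 58190.5/2798.833333 = 20.790984

20.7910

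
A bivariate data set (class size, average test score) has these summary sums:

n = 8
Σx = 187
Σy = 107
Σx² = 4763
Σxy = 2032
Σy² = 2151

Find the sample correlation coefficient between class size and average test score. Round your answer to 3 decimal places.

Sxx = Σx² − (Σx)²/n = 4763 − 4371.125 = 391.875
Sxy = Σxy − (Σx)(Σy)/n = 2032 − 2501.125 = -469.125
Syy = Σy² − (Σy)²/n = 2151 − 1431.125 = 719.875
r = Sxy/√(Sxx·Syy) = -469.125/√(282101.015625) = -469.125/531.131825 = -0.883255

-0.883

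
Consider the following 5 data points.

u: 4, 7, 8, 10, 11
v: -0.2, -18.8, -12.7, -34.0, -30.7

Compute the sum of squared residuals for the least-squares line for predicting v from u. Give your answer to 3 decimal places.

96.660

n = 5, Σx = 40, Σy = -96.4, Σxy = -911.7, Σx² = 350, Σy² = 2613.26
Sxx = Σx² − (Σx)²/n = 350 − 320 = 30
Sxy = Σxy − (Σx)(Σy)/n = -911.7 − (-771.2) = -140.5
Syy = Σy² − (Σy)²/n = 2613.26 − 1858.592 = 754.668
b = Sxy/Sxx = -140.5/30 = -4.683333
SSE = Syy − b·Sxy = 754.668 − (-4.683333)·(-140.5) = 96.659667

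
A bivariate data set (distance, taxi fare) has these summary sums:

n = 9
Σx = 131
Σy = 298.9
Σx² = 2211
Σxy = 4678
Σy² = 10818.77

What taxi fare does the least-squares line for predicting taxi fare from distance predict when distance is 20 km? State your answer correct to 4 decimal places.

Sxx = Σx² − (Σx)²/n = 2211 − 1906.777778 = 304.222222
Sxy = Σxy − (Σx)(Σy)/n = 4678 − 4350.655556 = 327.344444
b = Sxy/Sxx = 327.344444/304.222222 = 1.076004
a = ȳ − b·x̄ = 33.211111 − 1.076004·14.555556 = 17.549270
ŷ(20) = a + b·20 = 17.549270 + 1.076004·20 = 39.069357

39.0694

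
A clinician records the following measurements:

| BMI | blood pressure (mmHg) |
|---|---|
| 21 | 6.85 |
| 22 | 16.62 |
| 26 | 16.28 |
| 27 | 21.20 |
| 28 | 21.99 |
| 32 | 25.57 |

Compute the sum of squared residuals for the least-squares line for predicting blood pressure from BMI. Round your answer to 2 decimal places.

43.18

n = 6, Σx = 156, Σy = 108.51, Σxy = 2939.13, Σx² = 4138, Σy² = 2175.0103
Sxx = Σx² − (Σx)²/n = 4138 − 4056 = 82
Sxy = Σxy − (Σx)(Σy)/n = 2939.13 − 2821.26 = 117.87
Syy = Σy² − (Σy)²/n = 2175.0103 − 1962.40335 = 212.60695
b = Sxy/Sxx = 117.87/82 = 1.437439
SSE = Syy − b·Sxy = 212.60695 − 1.437439·117.87 = 43.176012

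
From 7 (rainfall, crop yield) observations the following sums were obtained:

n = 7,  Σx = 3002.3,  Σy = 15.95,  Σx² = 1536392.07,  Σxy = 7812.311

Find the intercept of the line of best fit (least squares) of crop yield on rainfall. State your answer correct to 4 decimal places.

0.6034

Sxx = Σx² − (Σx)²/n = 1536392.07 − 1287686.47 = 248705.6
Sxy = Σxy − (Σx)(Σy)/n = 7812.311 − 6840.955 = 971.356
b = Sxy/Sxx = 971.356/248705.6 = 0.003906
a = ȳ − b·x̄ = 2.278571 − 0.003906·428.9 = 0.603440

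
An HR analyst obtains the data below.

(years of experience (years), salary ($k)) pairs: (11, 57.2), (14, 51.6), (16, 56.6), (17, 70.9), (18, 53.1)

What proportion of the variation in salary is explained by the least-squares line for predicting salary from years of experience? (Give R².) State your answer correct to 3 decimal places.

0.052

n = 5, Σx = 76, Σy = 289.4, Σxy = 4418.3, Σx² = 1186, Σy² = 16984.38
Sxx = Σx² − (Σx)²/n = 1186 − 1155.2 = 30.8
Sxy = Σxy − (Σx)(Σy)/n = 4418.3 − 4398.88 = 19.42
Syy = Σy² − (Σy)²/n = 16984.38 − 16750.472 = 233.908
R² = Sxy²/(Sxx·Syy) = (19.42)²/(30.8·233.908) = 0.052348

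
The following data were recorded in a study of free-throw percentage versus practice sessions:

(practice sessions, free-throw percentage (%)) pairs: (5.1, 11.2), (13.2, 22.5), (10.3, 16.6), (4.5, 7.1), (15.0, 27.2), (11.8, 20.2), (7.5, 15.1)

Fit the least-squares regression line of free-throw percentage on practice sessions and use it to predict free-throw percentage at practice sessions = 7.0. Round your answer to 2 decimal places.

12.78

n = 7, Σx = 67.4, Σy = 119.9, Σxy = 1316.66, Σx² = 747.08
Sxx = Σx² − (Σx)²/n = 747.08 − 648.965714 = 98.114286
Sxy = Σxy − (Σx)(Σy)/n = 1316.66 − 1154.465714 = 162.194286
b = Sxy/Sxx = 162.194286/98.114286 = 1.653116
a = ȳ − b·x̄ = 17.128571 − 1.653116·9.628571 = 1.211427
ŷ(7.0) = a + b·7.0 = 1.211427 + 1.653116·7 = 12.783238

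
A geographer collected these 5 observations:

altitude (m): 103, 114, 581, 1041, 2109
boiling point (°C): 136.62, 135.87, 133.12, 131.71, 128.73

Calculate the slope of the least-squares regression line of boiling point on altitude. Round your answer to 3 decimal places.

-0.004

n = 5, Σx = 3948, Σy = 666.05, Σxy = 515505.44, Σx² = 5892728
Sxx = Σx² − (Σx)²/n = 5892728 − 3117340.8 = 2775387.2
Sxy = Σxy − (Σx)(Σy)/n = 515505.44 − 525913.08 = -10407.64
b = Sxy/Sxx = -10407.64/2775387.2 = -0.003750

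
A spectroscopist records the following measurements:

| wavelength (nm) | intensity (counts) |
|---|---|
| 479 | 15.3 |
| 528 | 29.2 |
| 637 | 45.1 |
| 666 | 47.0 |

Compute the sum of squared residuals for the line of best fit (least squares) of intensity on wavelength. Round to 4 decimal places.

21.4498

n = 4, Σx = 2310, Σy = 136.6, Σxy = 82777, Σx² = 1357550, Σy² = 5329.74
Sxx = Σx² − (Σx)²/n = 1357550 − 1334025 = 23525
Sxy = Σxy − (Σx)(Σy)/n = 82777 − 78886.5 = 3890.5
Syy = Σy² − (Σy)²/n = 5329.74 − 4664.89 = 664.85
b = Sxy/Sxx = 3890.5/23525 = 0.165377
SSE = Syy − b·Sxy = 664.85 − 0.165377·3890.5 = 21.449777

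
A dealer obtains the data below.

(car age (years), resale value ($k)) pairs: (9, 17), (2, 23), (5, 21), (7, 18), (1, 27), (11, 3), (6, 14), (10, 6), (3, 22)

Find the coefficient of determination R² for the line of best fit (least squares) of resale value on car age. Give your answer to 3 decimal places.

0.826

n = 9, Σx = 54, Σy = 151, Σxy = 700, Σx² = 426, Σy² = 3037
Sxx = Σx² − (Σx)²/n = 426 − 324 = 102
Sxy = Σxy − (Σx)(Σy)/n = 700 − 906 = -206
Syy = Σy² − (Σy)²/n = 3037 − 2533.444444 = 503.555556
R² = Sxy²/(Sxx·Syy) = (-206)²/(102·503.555556) = 0.826203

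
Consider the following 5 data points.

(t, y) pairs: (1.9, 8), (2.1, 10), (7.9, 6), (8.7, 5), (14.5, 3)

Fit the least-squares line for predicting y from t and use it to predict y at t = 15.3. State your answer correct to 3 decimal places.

n = 5, Σx = 35.1, Σy = 32, Σxy = 170.6, Σx² = 356.37
Sxx = Σx² − (Σx)²/n = 356.37 − 246.402 = 109.968
Sxy = Σxy − (Σx)(Σy)/n = 170.6 − 224.64 = -54.04
b = Sxy/Sxx = -54.04/109.968 = -0.491416
a = ȳ − b·x̄ = 6.4 − (-0.491416)·7.02 = 9.849738
ŷ(15.3) = a + b·15.3 = 9.849738 + (-0.491416)·15.3 = 2.331078

2.331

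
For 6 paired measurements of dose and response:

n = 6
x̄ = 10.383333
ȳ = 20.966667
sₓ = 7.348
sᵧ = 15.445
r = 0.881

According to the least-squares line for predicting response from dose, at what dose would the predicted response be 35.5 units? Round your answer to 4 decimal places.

18.2315

b = r · sᵧ/sₓ = 0.881 · 15.445/7.348 = 1.851803
a = ȳ − b·x̄ = 20.966667 − 1.851803·10.383333 = 1.738785
Set a + b·x = 35.5: x = (35.5 − 1.738785) / 1.851803 = 18.231542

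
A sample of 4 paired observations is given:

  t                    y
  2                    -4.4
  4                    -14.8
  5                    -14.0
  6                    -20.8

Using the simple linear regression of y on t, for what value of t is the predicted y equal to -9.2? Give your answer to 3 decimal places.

3.120

n = 4, Σx = 17, Σy = -54, Σxy = -262.8, Σx² = 81
Sxx = Σx² − (Σx)²/n = 81 − 72.25 = 8.75
Sxy = Σxy − (Σx)(Σy)/n = -262.8 − (-229.5) = -33.3
b = Sxy/Sxx = -33.3/8.75 = -3.805714
a = ȳ − b·x̄ = -13.5 − (-3.805714)·4.25 = 2.674286
Set a + b·x = -9.2: x = (-9.2 − 2.674286) / (-3.805714) = 3.120120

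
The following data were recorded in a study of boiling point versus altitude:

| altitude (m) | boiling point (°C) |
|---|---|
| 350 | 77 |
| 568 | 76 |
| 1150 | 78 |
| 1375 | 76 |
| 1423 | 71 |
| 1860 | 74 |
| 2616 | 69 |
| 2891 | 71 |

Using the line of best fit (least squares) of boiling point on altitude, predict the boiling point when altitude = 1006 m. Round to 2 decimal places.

n = 8, Σx = 12233, Σy = 592, Σxy = 888756, Σx² = 24344115
Sxx = Σx² − (Σx)²/n = 24344115 − 18705786.125 = 5638328.875
Sxy = Σxy − (Σx)(Σy)/n = 888756 − 905242 = -16486
b = Sxy/Sxx = -16486/5638328.875 = -0.002924
a = ȳ − b·x̄ = 74 − (-0.002924)·1529.125 = 78.471033
ŷ(1006) = a + b·1006 = 78.471033 + (-0.002924)·1006 = 75.529574

75.53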